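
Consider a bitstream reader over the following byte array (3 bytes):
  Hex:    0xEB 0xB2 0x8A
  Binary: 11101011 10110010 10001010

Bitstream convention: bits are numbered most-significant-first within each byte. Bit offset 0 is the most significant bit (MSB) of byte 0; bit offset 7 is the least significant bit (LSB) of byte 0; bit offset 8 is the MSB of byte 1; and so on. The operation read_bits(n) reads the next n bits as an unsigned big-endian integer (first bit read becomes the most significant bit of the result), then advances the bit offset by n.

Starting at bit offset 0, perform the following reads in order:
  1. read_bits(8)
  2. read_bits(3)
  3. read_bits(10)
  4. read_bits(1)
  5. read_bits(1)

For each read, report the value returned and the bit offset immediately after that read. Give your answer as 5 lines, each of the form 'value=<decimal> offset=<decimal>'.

Answer: value=235 offset=8
value=5 offset=11
value=593 offset=21
value=0 offset=22
value=1 offset=23

Derivation:
Read 1: bits[0:8] width=8 -> value=235 (bin 11101011); offset now 8 = byte 1 bit 0; 16 bits remain
Read 2: bits[8:11] width=3 -> value=5 (bin 101); offset now 11 = byte 1 bit 3; 13 bits remain
Read 3: bits[11:21] width=10 -> value=593 (bin 1001010001); offset now 21 = byte 2 bit 5; 3 bits remain
Read 4: bits[21:22] width=1 -> value=0 (bin 0); offset now 22 = byte 2 bit 6; 2 bits remain
Read 5: bits[22:23] width=1 -> value=1 (bin 1); offset now 23 = byte 2 bit 7; 1 bits remain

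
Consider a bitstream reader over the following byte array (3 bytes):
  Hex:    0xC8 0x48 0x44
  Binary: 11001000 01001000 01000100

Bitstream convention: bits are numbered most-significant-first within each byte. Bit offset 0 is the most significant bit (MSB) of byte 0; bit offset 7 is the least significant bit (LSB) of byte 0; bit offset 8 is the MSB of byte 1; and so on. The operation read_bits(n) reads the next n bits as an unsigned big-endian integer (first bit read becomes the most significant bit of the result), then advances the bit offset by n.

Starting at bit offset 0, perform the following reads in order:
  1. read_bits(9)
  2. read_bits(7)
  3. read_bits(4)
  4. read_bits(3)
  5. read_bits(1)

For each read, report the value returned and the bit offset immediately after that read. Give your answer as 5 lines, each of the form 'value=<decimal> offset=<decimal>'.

Read 1: bits[0:9] width=9 -> value=400 (bin 110010000); offset now 9 = byte 1 bit 1; 15 bits remain
Read 2: bits[9:16] width=7 -> value=72 (bin 1001000); offset now 16 = byte 2 bit 0; 8 bits remain
Read 3: bits[16:20] width=4 -> value=4 (bin 0100); offset now 20 = byte 2 bit 4; 4 bits remain
Read 4: bits[20:23] width=3 -> value=2 (bin 010); offset now 23 = byte 2 bit 7; 1 bits remain
Read 5: bits[23:24] width=1 -> value=0 (bin 0); offset now 24 = byte 3 bit 0; 0 bits remain

Answer: value=400 offset=9
value=72 offset=16
value=4 offset=20
value=2 offset=23
value=0 offset=24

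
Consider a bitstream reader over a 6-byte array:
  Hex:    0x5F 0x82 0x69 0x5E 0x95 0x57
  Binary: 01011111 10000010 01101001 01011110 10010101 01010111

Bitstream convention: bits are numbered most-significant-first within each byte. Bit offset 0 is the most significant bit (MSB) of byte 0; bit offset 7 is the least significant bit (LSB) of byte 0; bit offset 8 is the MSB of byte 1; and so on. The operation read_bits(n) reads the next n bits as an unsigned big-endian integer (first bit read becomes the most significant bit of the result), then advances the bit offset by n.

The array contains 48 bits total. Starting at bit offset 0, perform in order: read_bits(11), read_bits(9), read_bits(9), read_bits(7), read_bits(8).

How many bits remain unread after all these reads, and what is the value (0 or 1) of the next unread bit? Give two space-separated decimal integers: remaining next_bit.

Read 1: bits[0:11] width=11 -> value=764 (bin 01011111100); offset now 11 = byte 1 bit 3; 37 bits remain
Read 2: bits[11:20] width=9 -> value=38 (bin 000100110); offset now 20 = byte 2 bit 4; 28 bits remain
Read 3: bits[20:29] width=9 -> value=299 (bin 100101011); offset now 29 = byte 3 bit 5; 19 bits remain
Read 4: bits[29:36] width=7 -> value=105 (bin 1101001); offset now 36 = byte 4 bit 4; 12 bits remain
Read 5: bits[36:44] width=8 -> value=85 (bin 01010101); offset now 44 = byte 5 bit 4; 4 bits remain

Answer: 4 0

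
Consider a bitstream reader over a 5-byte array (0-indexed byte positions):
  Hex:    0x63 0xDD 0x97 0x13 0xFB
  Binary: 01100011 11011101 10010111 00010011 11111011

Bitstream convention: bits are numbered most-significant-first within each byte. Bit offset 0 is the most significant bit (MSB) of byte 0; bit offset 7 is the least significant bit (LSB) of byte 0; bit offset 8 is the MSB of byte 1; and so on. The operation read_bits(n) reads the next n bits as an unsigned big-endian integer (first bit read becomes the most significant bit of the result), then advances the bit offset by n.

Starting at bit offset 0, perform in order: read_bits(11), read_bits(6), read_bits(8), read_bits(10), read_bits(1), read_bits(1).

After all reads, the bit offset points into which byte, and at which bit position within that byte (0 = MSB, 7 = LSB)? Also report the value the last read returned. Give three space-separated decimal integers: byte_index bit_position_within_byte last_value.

Read 1: bits[0:11] width=11 -> value=798 (bin 01100011110); offset now 11 = byte 1 bit 3; 29 bits remain
Read 2: bits[11:17] width=6 -> value=59 (bin 111011); offset now 17 = byte 2 bit 1; 23 bits remain
Read 3: bits[17:25] width=8 -> value=46 (bin 00101110); offset now 25 = byte 3 bit 1; 15 bits remain
Read 4: bits[25:35] width=10 -> value=159 (bin 0010011111); offset now 35 = byte 4 bit 3; 5 bits remain
Read 5: bits[35:36] width=1 -> value=1 (bin 1); offset now 36 = byte 4 bit 4; 4 bits remain
Read 6: bits[36:37] width=1 -> value=1 (bin 1); offset now 37 = byte 4 bit 5; 3 bits remain

Answer: 4 5 1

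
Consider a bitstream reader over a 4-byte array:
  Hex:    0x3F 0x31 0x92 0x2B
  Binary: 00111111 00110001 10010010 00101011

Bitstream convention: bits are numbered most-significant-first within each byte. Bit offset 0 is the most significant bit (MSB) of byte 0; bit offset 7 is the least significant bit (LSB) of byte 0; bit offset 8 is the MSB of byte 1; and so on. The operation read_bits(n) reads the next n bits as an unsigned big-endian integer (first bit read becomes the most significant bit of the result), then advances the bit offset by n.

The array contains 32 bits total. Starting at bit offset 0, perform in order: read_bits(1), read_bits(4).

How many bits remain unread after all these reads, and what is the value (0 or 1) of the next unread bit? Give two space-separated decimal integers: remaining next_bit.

Answer: 27 1

Derivation:
Read 1: bits[0:1] width=1 -> value=0 (bin 0); offset now 1 = byte 0 bit 1; 31 bits remain
Read 2: bits[1:5] width=4 -> value=7 (bin 0111); offset now 5 = byte 0 bit 5; 27 bits remain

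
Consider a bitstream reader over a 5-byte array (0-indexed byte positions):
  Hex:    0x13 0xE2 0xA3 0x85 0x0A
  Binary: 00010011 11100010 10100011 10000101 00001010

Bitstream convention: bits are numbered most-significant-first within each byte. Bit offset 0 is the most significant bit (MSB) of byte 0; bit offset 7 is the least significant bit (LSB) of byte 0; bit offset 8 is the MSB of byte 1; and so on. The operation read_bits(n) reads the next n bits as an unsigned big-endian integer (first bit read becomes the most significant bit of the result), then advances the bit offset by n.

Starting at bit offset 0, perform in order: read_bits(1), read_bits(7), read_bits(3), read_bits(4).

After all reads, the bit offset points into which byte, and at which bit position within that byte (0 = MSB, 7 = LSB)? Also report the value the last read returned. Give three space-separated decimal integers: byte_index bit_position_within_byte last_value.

Read 1: bits[0:1] width=1 -> value=0 (bin 0); offset now 1 = byte 0 bit 1; 39 bits remain
Read 2: bits[1:8] width=7 -> value=19 (bin 0010011); offset now 8 = byte 1 bit 0; 32 bits remain
Read 3: bits[8:11] width=3 -> value=7 (bin 111); offset now 11 = byte 1 bit 3; 29 bits remain
Read 4: bits[11:15] width=4 -> value=1 (bin 0001); offset now 15 = byte 1 bit 7; 25 bits remain

Answer: 1 7 1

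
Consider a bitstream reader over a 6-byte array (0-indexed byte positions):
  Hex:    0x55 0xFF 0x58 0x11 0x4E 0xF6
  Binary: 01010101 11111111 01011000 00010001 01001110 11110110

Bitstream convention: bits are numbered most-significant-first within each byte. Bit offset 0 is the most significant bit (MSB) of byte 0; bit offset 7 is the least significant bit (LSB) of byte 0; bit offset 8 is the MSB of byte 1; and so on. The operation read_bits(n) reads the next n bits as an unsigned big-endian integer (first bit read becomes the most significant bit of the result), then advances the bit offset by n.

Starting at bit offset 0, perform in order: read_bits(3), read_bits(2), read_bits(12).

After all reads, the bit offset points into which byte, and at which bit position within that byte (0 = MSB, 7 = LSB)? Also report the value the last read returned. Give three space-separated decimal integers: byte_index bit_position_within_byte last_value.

Answer: 2 1 3070

Derivation:
Read 1: bits[0:3] width=3 -> value=2 (bin 010); offset now 3 = byte 0 bit 3; 45 bits remain
Read 2: bits[3:5] width=2 -> value=2 (bin 10); offset now 5 = byte 0 bit 5; 43 bits remain
Read 3: bits[5:17] width=12 -> value=3070 (bin 101111111110); offset now 17 = byte 2 bit 1; 31 bits remain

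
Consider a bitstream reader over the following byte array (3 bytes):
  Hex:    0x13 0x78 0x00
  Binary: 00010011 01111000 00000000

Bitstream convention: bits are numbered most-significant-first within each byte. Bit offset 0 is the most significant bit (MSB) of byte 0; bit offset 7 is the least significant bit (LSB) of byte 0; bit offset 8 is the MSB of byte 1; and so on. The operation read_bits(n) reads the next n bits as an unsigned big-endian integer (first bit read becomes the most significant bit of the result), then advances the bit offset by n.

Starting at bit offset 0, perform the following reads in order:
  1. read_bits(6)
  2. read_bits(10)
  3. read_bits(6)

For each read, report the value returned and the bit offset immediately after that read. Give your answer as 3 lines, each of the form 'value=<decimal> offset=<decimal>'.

Read 1: bits[0:6] width=6 -> value=4 (bin 000100); offset now 6 = byte 0 bit 6; 18 bits remain
Read 2: bits[6:16] width=10 -> value=888 (bin 1101111000); offset now 16 = byte 2 bit 0; 8 bits remain
Read 3: bits[16:22] width=6 -> value=0 (bin 000000); offset now 22 = byte 2 bit 6; 2 bits remain

Answer: value=4 offset=6
value=888 offset=16
value=0 offset=22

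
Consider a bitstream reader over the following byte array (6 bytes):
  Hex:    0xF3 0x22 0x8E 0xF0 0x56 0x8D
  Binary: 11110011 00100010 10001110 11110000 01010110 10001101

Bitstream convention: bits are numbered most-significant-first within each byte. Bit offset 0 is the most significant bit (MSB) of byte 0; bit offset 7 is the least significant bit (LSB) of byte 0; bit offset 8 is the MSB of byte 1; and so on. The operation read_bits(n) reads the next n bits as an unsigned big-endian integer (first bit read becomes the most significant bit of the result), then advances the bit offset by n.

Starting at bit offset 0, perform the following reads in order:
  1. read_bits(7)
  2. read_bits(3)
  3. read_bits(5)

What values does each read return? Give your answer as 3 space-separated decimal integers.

Answer: 121 4 17

Derivation:
Read 1: bits[0:7] width=7 -> value=121 (bin 1111001); offset now 7 = byte 0 bit 7; 41 bits remain
Read 2: bits[7:10] width=3 -> value=4 (bin 100); offset now 10 = byte 1 bit 2; 38 bits remain
Read 3: bits[10:15] width=5 -> value=17 (bin 10001); offset now 15 = byte 1 bit 7; 33 bits remain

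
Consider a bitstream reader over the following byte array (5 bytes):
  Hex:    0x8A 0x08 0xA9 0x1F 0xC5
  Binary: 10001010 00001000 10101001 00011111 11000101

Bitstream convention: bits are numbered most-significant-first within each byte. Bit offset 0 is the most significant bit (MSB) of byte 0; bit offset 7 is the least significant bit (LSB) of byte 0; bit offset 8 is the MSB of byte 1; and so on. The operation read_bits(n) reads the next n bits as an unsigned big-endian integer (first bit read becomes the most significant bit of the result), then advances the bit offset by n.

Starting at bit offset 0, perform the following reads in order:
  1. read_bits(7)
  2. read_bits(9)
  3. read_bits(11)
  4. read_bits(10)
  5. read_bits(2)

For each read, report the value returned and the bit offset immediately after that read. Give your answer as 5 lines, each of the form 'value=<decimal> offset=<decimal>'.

Answer: value=69 offset=7
value=8 offset=16
value=1352 offset=27
value=1016 offset=37
value=2 offset=39

Derivation:
Read 1: bits[0:7] width=7 -> value=69 (bin 1000101); offset now 7 = byte 0 bit 7; 33 bits remain
Read 2: bits[7:16] width=9 -> value=8 (bin 000001000); offset now 16 = byte 2 bit 0; 24 bits remain
Read 3: bits[16:27] width=11 -> value=1352 (bin 10101001000); offset now 27 = byte 3 bit 3; 13 bits remain
Read 4: bits[27:37] width=10 -> value=1016 (bin 1111111000); offset now 37 = byte 4 bit 5; 3 bits remain
Read 5: bits[37:39] width=2 -> value=2 (bin 10); offset now 39 = byte 4 bit 7; 1 bits remain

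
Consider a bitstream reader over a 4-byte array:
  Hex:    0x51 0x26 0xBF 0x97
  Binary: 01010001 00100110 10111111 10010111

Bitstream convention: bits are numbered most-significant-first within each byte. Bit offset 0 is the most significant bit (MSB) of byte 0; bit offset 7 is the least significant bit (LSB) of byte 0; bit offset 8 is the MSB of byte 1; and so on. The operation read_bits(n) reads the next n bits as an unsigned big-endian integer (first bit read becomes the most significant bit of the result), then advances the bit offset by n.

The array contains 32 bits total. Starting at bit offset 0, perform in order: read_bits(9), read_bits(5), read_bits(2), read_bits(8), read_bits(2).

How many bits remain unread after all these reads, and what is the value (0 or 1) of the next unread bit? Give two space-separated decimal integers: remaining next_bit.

Answer: 6 0

Derivation:
Read 1: bits[0:9] width=9 -> value=162 (bin 010100010); offset now 9 = byte 1 bit 1; 23 bits remain
Read 2: bits[9:14] width=5 -> value=9 (bin 01001); offset now 14 = byte 1 bit 6; 18 bits remain
Read 3: bits[14:16] width=2 -> value=2 (bin 10); offset now 16 = byte 2 bit 0; 16 bits remain
Read 4: bits[16:24] width=8 -> value=191 (bin 10111111); offset now 24 = byte 3 bit 0; 8 bits remain
Read 5: bits[24:26] width=2 -> value=2 (bin 10); offset now 26 = byte 3 bit 2; 6 bits remain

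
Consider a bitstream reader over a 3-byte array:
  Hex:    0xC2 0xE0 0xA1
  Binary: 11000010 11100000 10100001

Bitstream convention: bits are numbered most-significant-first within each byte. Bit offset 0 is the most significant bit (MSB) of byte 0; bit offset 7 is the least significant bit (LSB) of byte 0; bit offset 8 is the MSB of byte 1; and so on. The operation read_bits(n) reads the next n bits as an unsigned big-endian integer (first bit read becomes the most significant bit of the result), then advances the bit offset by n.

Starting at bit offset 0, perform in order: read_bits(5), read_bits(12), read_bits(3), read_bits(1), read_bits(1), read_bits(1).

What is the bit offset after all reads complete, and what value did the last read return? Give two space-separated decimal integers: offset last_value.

Answer: 23 0

Derivation:
Read 1: bits[0:5] width=5 -> value=24 (bin 11000); offset now 5 = byte 0 bit 5; 19 bits remain
Read 2: bits[5:17] width=12 -> value=1473 (bin 010111000001); offset now 17 = byte 2 bit 1; 7 bits remain
Read 3: bits[17:20] width=3 -> value=2 (bin 010); offset now 20 = byte 2 bit 4; 4 bits remain
Read 4: bits[20:21] width=1 -> value=0 (bin 0); offset now 21 = byte 2 bit 5; 3 bits remain
Read 5: bits[21:22] width=1 -> value=0 (bin 0); offset now 22 = byte 2 bit 6; 2 bits remain
Read 6: bits[22:23] width=1 -> value=0 (bin 0); offset now 23 = byte 2 bit 7; 1 bits remain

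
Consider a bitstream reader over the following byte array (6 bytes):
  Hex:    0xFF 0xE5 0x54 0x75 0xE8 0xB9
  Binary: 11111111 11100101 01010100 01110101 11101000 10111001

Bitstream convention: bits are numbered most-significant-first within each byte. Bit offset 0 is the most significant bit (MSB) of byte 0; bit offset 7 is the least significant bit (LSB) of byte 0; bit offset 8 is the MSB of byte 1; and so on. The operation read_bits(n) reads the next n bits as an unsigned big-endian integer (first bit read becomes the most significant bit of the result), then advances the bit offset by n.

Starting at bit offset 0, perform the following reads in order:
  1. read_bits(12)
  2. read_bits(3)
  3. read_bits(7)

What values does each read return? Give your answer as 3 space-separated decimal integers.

Answer: 4094 2 85

Derivation:
Read 1: bits[0:12] width=12 -> value=4094 (bin 111111111110); offset now 12 = byte 1 bit 4; 36 bits remain
Read 2: bits[12:15] width=3 -> value=2 (bin 010); offset now 15 = byte 1 bit 7; 33 bits remain
Read 3: bits[15:22] width=7 -> value=85 (bin 1010101); offset now 22 = byte 2 bit 6; 26 bits remain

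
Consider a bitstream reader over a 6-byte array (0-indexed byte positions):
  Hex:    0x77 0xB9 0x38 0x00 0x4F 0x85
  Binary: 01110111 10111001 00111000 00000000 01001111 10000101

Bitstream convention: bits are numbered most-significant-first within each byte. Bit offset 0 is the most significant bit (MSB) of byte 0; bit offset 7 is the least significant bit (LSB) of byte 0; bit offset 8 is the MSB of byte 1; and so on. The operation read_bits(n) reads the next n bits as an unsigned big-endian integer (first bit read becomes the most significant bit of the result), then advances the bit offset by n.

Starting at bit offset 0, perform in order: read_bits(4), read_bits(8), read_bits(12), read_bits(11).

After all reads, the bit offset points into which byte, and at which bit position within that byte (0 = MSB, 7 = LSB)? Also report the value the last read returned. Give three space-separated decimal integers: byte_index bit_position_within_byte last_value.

Read 1: bits[0:4] width=4 -> value=7 (bin 0111); offset now 4 = byte 0 bit 4; 44 bits remain
Read 2: bits[4:12] width=8 -> value=123 (bin 01111011); offset now 12 = byte 1 bit 4; 36 bits remain
Read 3: bits[12:24] width=12 -> value=2360 (bin 100100111000); offset now 24 = byte 3 bit 0; 24 bits remain
Read 4: bits[24:35] width=11 -> value=2 (bin 00000000010); offset now 35 = byte 4 bit 3; 13 bits remain

Answer: 4 3 2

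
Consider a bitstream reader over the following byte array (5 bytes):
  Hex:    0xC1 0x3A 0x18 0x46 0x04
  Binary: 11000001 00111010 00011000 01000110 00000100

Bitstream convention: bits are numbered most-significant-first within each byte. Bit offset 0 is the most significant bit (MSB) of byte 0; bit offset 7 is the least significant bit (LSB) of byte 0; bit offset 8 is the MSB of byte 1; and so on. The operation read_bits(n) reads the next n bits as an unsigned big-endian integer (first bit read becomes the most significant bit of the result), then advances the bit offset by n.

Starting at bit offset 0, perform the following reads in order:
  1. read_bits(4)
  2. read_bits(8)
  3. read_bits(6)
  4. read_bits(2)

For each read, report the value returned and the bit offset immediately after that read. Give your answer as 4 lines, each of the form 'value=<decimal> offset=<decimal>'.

Read 1: bits[0:4] width=4 -> value=12 (bin 1100); offset now 4 = byte 0 bit 4; 36 bits remain
Read 2: bits[4:12] width=8 -> value=19 (bin 00010011); offset now 12 = byte 1 bit 4; 28 bits remain
Read 3: bits[12:18] width=6 -> value=40 (bin 101000); offset now 18 = byte 2 bit 2; 22 bits remain
Read 4: bits[18:20] width=2 -> value=1 (bin 01); offset now 20 = byte 2 bit 4; 20 bits remain

Answer: value=12 offset=4
value=19 offset=12
value=40 offset=18
value=1 offset=20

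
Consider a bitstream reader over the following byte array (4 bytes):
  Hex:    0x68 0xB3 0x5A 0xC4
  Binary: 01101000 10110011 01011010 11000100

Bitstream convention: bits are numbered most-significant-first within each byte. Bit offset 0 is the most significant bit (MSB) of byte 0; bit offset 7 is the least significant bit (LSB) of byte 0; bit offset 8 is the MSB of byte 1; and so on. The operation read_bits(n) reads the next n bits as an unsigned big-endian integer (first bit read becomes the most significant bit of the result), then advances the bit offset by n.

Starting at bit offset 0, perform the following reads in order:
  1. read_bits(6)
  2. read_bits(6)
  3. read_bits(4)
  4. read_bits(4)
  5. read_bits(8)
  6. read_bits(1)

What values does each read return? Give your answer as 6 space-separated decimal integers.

Answer: 26 11 3 5 172 0

Derivation:
Read 1: bits[0:6] width=6 -> value=26 (bin 011010); offset now 6 = byte 0 bit 6; 26 bits remain
Read 2: bits[6:12] width=6 -> value=11 (bin 001011); offset now 12 = byte 1 bit 4; 20 bits remain
Read 3: bits[12:16] width=4 -> value=3 (bin 0011); offset now 16 = byte 2 bit 0; 16 bits remain
Read 4: bits[16:20] width=4 -> value=5 (bin 0101); offset now 20 = byte 2 bit 4; 12 bits remain
Read 5: bits[20:28] width=8 -> value=172 (bin 10101100); offset now 28 = byte 3 bit 4; 4 bits remain
Read 6: bits[28:29] width=1 -> value=0 (bin 0); offset now 29 = byte 3 bit 5; 3 bits remain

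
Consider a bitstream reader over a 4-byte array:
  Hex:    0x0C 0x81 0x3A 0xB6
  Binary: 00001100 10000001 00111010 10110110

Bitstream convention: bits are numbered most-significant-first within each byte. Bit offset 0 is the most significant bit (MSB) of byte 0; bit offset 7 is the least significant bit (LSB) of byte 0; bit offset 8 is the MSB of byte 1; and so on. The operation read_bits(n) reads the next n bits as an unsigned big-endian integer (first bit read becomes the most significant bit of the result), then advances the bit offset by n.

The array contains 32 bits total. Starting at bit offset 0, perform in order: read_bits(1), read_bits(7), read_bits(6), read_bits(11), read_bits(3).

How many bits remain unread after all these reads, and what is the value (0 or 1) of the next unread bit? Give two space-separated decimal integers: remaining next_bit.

Answer: 4 0

Derivation:
Read 1: bits[0:1] width=1 -> value=0 (bin 0); offset now 1 = byte 0 bit 1; 31 bits remain
Read 2: bits[1:8] width=7 -> value=12 (bin 0001100); offset now 8 = byte 1 bit 0; 24 bits remain
Read 3: bits[8:14] width=6 -> value=32 (bin 100000); offset now 14 = byte 1 bit 6; 18 bits remain
Read 4: bits[14:25] width=11 -> value=629 (bin 01001110101); offset now 25 = byte 3 bit 1; 7 bits remain
Read 5: bits[25:28] width=3 -> value=3 (bin 011); offset now 28 = byte 3 bit 4; 4 bits remain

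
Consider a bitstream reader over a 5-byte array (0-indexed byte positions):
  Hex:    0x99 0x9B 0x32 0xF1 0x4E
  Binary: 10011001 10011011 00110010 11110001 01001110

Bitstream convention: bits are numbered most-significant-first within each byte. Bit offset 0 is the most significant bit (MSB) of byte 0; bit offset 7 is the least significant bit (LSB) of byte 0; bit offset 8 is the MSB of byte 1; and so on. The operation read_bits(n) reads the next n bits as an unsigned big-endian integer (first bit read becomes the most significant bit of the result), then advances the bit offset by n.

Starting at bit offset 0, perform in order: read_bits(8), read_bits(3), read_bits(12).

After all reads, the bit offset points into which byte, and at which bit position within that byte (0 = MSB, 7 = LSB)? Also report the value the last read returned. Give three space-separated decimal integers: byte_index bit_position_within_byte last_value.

Read 1: bits[0:8] width=8 -> value=153 (bin 10011001); offset now 8 = byte 1 bit 0; 32 bits remain
Read 2: bits[8:11] width=3 -> value=4 (bin 100); offset now 11 = byte 1 bit 3; 29 bits remain
Read 3: bits[11:23] width=12 -> value=3481 (bin 110110011001); offset now 23 = byte 2 bit 7; 17 bits remain

Answer: 2 7 3481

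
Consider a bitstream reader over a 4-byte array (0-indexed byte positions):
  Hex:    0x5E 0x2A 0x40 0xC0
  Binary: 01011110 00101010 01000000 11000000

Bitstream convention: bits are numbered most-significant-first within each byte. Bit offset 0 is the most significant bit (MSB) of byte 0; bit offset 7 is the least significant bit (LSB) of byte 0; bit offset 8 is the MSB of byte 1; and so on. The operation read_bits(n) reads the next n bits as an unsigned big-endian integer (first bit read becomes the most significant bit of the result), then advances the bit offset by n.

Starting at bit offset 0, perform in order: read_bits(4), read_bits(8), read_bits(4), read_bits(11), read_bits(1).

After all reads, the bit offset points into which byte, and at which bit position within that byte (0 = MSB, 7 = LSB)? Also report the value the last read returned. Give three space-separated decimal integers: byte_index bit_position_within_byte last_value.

Answer: 3 4 0

Derivation:
Read 1: bits[0:4] width=4 -> value=5 (bin 0101); offset now 4 = byte 0 bit 4; 28 bits remain
Read 2: bits[4:12] width=8 -> value=226 (bin 11100010); offset now 12 = byte 1 bit 4; 20 bits remain
Read 3: bits[12:16] width=4 -> value=10 (bin 1010); offset now 16 = byte 2 bit 0; 16 bits remain
Read 4: bits[16:27] width=11 -> value=518 (bin 01000000110); offset now 27 = byte 3 bit 3; 5 bits remain
Read 5: bits[27:28] width=1 -> value=0 (bin 0); offset now 28 = byte 3 bit 4; 4 bits remain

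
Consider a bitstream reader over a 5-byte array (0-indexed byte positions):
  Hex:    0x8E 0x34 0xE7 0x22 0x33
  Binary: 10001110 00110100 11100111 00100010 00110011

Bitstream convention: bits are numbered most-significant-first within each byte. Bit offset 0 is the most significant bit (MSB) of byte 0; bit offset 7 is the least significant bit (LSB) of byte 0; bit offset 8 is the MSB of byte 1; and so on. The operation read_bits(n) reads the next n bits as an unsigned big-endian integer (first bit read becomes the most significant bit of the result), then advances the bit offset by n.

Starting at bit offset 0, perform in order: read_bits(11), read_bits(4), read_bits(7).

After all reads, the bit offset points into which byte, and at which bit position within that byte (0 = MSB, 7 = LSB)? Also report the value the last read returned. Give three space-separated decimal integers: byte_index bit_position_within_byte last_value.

Read 1: bits[0:11] width=11 -> value=1137 (bin 10001110001); offset now 11 = byte 1 bit 3; 29 bits remain
Read 2: bits[11:15] width=4 -> value=10 (bin 1010); offset now 15 = byte 1 bit 7; 25 bits remain
Read 3: bits[15:22] width=7 -> value=57 (bin 0111001); offset now 22 = byte 2 bit 6; 18 bits remain

Answer: 2 6 57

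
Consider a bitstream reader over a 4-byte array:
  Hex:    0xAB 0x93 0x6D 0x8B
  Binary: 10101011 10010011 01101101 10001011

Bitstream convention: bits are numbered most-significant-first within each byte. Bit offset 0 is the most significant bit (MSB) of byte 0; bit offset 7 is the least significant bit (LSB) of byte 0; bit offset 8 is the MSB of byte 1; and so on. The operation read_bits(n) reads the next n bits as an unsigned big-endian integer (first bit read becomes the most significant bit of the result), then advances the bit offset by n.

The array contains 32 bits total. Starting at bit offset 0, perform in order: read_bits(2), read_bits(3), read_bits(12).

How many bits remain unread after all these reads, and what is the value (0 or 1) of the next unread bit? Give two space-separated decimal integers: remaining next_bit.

Read 1: bits[0:2] width=2 -> value=2 (bin 10); offset now 2 = byte 0 bit 2; 30 bits remain
Read 2: bits[2:5] width=3 -> value=5 (bin 101); offset now 5 = byte 0 bit 5; 27 bits remain
Read 3: bits[5:17] width=12 -> value=1830 (bin 011100100110); offset now 17 = byte 2 bit 1; 15 bits remain

Answer: 15 1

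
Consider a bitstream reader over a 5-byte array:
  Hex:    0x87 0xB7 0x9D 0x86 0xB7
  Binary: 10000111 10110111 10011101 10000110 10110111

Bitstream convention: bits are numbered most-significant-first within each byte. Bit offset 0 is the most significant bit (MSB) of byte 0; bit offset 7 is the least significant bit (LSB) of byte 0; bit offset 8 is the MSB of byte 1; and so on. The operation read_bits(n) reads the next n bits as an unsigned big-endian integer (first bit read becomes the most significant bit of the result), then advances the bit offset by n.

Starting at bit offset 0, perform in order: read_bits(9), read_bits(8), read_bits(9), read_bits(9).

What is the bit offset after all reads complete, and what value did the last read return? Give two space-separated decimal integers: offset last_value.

Read 1: bits[0:9] width=9 -> value=271 (bin 100001111); offset now 9 = byte 1 bit 1; 31 bits remain
Read 2: bits[9:17] width=8 -> value=111 (bin 01101111); offset now 17 = byte 2 bit 1; 23 bits remain
Read 3: bits[17:26] width=9 -> value=118 (bin 001110110); offset now 26 = byte 3 bit 2; 14 bits remain
Read 4: bits[26:35] width=9 -> value=53 (bin 000110101); offset now 35 = byte 4 bit 3; 5 bits remain

Answer: 35 53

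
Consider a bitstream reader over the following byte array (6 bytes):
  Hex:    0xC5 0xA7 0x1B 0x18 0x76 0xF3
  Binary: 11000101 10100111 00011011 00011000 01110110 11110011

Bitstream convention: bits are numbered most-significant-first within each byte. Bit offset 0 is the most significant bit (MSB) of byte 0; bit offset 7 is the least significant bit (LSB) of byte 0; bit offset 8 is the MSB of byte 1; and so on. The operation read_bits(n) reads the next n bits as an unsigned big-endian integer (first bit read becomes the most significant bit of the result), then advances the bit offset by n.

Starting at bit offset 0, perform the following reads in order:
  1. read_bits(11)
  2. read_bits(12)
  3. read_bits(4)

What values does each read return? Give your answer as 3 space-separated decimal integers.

Read 1: bits[0:11] width=11 -> value=1581 (bin 11000101101); offset now 11 = byte 1 bit 3; 37 bits remain
Read 2: bits[11:23] width=12 -> value=909 (bin 001110001101); offset now 23 = byte 2 bit 7; 25 bits remain
Read 3: bits[23:27] width=4 -> value=8 (bin 1000); offset now 27 = byte 3 bit 3; 21 bits remain

Answer: 1581 909 8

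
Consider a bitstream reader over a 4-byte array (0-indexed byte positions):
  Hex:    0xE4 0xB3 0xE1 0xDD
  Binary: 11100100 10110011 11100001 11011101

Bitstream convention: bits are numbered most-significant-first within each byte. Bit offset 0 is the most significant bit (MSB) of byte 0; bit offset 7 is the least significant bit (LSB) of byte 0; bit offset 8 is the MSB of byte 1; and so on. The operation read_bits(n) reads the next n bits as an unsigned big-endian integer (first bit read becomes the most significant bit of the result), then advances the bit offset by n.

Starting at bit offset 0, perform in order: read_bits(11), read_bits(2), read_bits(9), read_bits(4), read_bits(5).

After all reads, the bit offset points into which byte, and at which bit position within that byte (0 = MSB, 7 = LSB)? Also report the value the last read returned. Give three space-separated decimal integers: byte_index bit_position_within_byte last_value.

Read 1: bits[0:11] width=11 -> value=1829 (bin 11100100101); offset now 11 = byte 1 bit 3; 21 bits remain
Read 2: bits[11:13] width=2 -> value=2 (bin 10); offset now 13 = byte 1 bit 5; 19 bits remain
Read 3: bits[13:22] width=9 -> value=248 (bin 011111000); offset now 22 = byte 2 bit 6; 10 bits remain
Read 4: bits[22:26] width=4 -> value=7 (bin 0111); offset now 26 = byte 3 bit 2; 6 bits remain
Read 5: bits[26:31] width=5 -> value=14 (bin 01110); offset now 31 = byte 3 bit 7; 1 bits remain

Answer: 3 7 14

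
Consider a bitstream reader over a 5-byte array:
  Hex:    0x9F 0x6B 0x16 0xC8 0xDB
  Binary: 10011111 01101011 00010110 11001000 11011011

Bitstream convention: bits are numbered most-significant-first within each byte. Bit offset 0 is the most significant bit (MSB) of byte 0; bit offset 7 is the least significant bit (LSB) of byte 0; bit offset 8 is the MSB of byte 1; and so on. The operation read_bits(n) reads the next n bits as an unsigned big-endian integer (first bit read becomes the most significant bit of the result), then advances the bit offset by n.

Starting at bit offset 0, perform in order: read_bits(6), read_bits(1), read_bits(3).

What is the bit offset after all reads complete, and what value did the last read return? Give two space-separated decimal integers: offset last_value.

Answer: 10 5

Derivation:
Read 1: bits[0:6] width=6 -> value=39 (bin 100111); offset now 6 = byte 0 bit 6; 34 bits remain
Read 2: bits[6:7] width=1 -> value=1 (bin 1); offset now 7 = byte 0 bit 7; 33 bits remain
Read 3: bits[7:10] width=3 -> value=5 (bin 101); offset now 10 = byte 1 bit 2; 30 bits remain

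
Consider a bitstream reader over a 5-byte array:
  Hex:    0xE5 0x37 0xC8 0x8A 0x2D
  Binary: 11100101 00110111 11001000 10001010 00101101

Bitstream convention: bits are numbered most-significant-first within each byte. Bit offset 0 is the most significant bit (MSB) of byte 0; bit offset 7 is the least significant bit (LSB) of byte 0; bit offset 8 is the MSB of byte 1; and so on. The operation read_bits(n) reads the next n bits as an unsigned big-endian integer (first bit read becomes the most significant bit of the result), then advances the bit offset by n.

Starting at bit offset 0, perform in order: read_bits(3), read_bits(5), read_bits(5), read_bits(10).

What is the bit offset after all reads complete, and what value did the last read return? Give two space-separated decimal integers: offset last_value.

Answer: 23 996

Derivation:
Read 1: bits[0:3] width=3 -> value=7 (bin 111); offset now 3 = byte 0 bit 3; 37 bits remain
Read 2: bits[3:8] width=5 -> value=5 (bin 00101); offset now 8 = byte 1 bit 0; 32 bits remain
Read 3: bits[8:13] width=5 -> value=6 (bin 00110); offset now 13 = byte 1 bit 5; 27 bits remain
Read 4: bits[13:23] width=10 -> value=996 (bin 1111100100); offset now 23 = byte 2 bit 7; 17 bits remain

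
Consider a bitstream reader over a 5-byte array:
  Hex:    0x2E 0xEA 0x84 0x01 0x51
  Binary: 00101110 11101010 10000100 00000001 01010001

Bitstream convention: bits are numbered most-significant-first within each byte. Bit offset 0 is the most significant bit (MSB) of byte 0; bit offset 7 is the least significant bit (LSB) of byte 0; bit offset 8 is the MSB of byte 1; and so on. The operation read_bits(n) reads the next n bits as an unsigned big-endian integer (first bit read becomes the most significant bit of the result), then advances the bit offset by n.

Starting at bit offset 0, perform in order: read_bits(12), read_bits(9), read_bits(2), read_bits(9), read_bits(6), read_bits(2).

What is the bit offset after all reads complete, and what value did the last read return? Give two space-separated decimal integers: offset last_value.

Read 1: bits[0:12] width=12 -> value=750 (bin 001011101110); offset now 12 = byte 1 bit 4; 28 bits remain
Read 2: bits[12:21] width=9 -> value=336 (bin 101010000); offset now 21 = byte 2 bit 5; 19 bits remain
Read 3: bits[21:23] width=2 -> value=2 (bin 10); offset now 23 = byte 2 bit 7; 17 bits remain
Read 4: bits[23:32] width=9 -> value=1 (bin 000000001); offset now 32 = byte 4 bit 0; 8 bits remain
Read 5: bits[32:38] width=6 -> value=20 (bin 010100); offset now 38 = byte 4 bit 6; 2 bits remain
Read 6: bits[38:40] width=2 -> value=1 (bin 01); offset now 40 = byte 5 bit 0; 0 bits remain

Answer: 40 1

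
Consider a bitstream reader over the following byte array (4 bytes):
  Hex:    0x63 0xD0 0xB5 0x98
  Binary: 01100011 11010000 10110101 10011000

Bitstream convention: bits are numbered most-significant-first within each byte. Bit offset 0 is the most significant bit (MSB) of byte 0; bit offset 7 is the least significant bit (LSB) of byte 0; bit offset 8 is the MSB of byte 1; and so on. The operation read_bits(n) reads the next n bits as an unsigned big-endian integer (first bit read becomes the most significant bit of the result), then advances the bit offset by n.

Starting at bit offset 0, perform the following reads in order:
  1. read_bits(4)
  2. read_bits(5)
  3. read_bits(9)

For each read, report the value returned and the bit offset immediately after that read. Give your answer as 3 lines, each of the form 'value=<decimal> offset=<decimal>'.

Answer: value=6 offset=4
value=7 offset=9
value=322 offset=18

Derivation:
Read 1: bits[0:4] width=4 -> value=6 (bin 0110); offset now 4 = byte 0 bit 4; 28 bits remain
Read 2: bits[4:9] width=5 -> value=7 (bin 00111); offset now 9 = byte 1 bit 1; 23 bits remain
Read 3: bits[9:18] width=9 -> value=322 (bin 101000010); offset now 18 = byte 2 bit 2; 14 bits remain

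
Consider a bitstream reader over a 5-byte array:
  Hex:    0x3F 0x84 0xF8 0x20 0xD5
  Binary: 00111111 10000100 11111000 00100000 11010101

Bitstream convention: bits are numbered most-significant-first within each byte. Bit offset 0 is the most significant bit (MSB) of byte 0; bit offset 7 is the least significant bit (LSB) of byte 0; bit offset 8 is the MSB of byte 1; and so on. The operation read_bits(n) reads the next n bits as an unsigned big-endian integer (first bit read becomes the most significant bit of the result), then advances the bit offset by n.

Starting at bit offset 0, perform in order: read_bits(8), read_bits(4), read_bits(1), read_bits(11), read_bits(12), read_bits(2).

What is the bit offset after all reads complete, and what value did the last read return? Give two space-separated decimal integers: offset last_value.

Answer: 38 1

Derivation:
Read 1: bits[0:8] width=8 -> value=63 (bin 00111111); offset now 8 = byte 1 bit 0; 32 bits remain
Read 2: bits[8:12] width=4 -> value=8 (bin 1000); offset now 12 = byte 1 bit 4; 28 bits remain
Read 3: bits[12:13] width=1 -> value=0 (bin 0); offset now 13 = byte 1 bit 5; 27 bits remain
Read 4: bits[13:24] width=11 -> value=1272 (bin 10011111000); offset now 24 = byte 3 bit 0; 16 bits remain
Read 5: bits[24:36] width=12 -> value=525 (bin 001000001101); offset now 36 = byte 4 bit 4; 4 bits remain
Read 6: bits[36:38] width=2 -> value=1 (bin 01); offset now 38 = byte 4 bit 6; 2 bits remain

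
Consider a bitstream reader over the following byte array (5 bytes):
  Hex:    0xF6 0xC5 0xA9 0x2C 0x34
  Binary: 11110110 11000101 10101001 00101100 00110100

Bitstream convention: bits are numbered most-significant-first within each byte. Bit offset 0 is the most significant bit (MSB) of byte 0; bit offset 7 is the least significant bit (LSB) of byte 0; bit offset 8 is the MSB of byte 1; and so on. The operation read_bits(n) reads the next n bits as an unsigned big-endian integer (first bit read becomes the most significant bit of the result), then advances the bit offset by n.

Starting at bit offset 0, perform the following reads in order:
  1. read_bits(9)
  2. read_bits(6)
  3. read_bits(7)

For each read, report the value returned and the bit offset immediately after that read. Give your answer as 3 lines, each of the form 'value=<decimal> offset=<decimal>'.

Answer: value=493 offset=9
value=34 offset=15
value=106 offset=22

Derivation:
Read 1: bits[0:9] width=9 -> value=493 (bin 111101101); offset now 9 = byte 1 bit 1; 31 bits remain
Read 2: bits[9:15] width=6 -> value=34 (bin 100010); offset now 15 = byte 1 bit 7; 25 bits remain
Read 3: bits[15:22] width=7 -> value=106 (bin 1101010); offset now 22 = byte 2 bit 6; 18 bits remain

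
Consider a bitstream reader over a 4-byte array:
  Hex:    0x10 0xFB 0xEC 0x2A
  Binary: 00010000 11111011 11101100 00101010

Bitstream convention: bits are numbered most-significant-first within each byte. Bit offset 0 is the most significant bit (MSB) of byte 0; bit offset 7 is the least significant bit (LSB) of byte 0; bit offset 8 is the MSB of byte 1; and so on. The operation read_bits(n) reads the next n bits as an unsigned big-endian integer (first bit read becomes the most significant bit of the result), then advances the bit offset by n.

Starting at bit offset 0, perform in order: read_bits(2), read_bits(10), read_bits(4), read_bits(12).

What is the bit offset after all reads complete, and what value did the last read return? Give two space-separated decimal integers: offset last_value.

Answer: 28 3778

Derivation:
Read 1: bits[0:2] width=2 -> value=0 (bin 00); offset now 2 = byte 0 bit 2; 30 bits remain
Read 2: bits[2:12] width=10 -> value=271 (bin 0100001111); offset now 12 = byte 1 bit 4; 20 bits remain
Read 3: bits[12:16] width=4 -> value=11 (bin 1011); offset now 16 = byte 2 bit 0; 16 bits remain
Read 4: bits[16:28] width=12 -> value=3778 (bin 111011000010); offset now 28 = byte 3 bit 4; 4 bits remain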